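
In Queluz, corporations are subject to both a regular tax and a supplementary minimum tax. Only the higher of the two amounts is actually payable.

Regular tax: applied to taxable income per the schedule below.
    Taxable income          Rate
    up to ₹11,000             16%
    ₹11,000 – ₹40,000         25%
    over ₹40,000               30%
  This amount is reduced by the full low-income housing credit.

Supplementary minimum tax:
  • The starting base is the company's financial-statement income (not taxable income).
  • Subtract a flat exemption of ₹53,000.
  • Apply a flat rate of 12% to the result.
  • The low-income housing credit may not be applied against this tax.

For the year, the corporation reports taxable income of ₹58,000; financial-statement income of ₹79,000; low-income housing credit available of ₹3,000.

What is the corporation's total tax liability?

Supplementary minimum tax:
  Base (financial-statement income): ₹79,000
  Less exemption ₹53,000 → base ₹26,000
  ₹26,000 × 12% = ₹3,120

Regular tax:
  ₹11,000 × 16% = ₹1,760
  ₹29,000 × 25% = ₹7,250
  ₹18,000 × 30% = ₹5,400
  → ₹14,410
  Less low-income housing credit ₹3,000 → ₹11,410

₹11,410 > ₹3,120, so the regular tax governs.

₹11,410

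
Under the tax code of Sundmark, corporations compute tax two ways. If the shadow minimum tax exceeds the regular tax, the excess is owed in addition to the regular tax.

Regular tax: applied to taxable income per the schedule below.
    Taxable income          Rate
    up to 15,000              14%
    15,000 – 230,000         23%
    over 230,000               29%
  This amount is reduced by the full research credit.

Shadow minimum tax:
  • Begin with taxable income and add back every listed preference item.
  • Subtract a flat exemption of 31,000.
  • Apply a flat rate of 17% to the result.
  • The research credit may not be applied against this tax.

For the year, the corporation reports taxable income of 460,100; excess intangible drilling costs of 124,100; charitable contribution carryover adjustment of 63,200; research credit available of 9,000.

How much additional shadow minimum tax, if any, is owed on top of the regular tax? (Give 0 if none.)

Regular tax:
  15,000 × 14% = 2,100
  215,000 × 23% = 49,450
  230,100 × 29% = 66,729
  → 118,279
  Less research credit 9,000 → 109,279

Shadow minimum tax:
  Adjusted income: 460,100 + 124,100 + 63,200 = 647,400
  Less exemption 31,000 → base 616,400
  616,400 × 17% = 104,788

104,788 ≤ 109,279, so no add-on is due.

0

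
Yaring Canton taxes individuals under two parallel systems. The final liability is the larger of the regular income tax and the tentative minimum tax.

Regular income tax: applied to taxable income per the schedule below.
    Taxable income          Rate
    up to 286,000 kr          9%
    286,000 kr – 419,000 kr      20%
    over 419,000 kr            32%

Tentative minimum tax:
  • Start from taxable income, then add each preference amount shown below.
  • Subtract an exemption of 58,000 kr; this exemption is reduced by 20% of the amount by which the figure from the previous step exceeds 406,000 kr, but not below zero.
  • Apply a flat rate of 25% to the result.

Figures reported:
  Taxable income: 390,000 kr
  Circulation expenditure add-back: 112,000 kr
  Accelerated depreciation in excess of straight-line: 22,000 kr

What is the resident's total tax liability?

122,400 kr

Regular income tax:
  286,000 kr × 9% = 25,740 kr
  104,000 kr × 20% = 20,800 kr
  → 46,540 kr

Tentative minimum tax:
  Adjusted income: 390,000 kr + 112,000 kr + 22,000 kr = 524,000 kr
  Exemption: 58,000 kr − 20% × (524,000 kr − 406,000 kr) = 58,000 kr − 23,600 kr = 34,400 kr
  Base: 524,000 kr − 34,400 kr = 489,600 kr
  489,600 kr × 25% = 122,400 kr

122,400 kr > 46,540 kr, so the tentative minimum tax is the binding amount.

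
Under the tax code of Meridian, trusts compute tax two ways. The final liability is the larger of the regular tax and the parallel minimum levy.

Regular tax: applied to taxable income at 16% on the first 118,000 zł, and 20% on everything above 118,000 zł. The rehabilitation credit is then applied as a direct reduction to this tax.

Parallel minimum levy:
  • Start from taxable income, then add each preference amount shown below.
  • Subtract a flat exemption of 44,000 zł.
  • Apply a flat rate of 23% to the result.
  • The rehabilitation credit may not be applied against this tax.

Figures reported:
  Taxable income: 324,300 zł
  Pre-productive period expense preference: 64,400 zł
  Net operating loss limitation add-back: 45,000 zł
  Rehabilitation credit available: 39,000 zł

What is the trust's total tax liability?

89,631 zł

Regular tax:
  118,000 zł × 16% = 18,880 zł
  206,300 zł × 20% = 41,260 zł
  → 60,140 zł
  Less rehabilitation credit 39,000 zł → 21,140 zł

Parallel minimum levy:
  Adjusted income: 324,300 zł + 64,400 zł + 45,000 zł = 433,700 zł
  Less exemption 44,000 zł → base 389,700 zł
  389,700 zł × 23% = 89,631 zł

89,631 zł > 21,140 zł, so the parallel minimum levy is the binding amount.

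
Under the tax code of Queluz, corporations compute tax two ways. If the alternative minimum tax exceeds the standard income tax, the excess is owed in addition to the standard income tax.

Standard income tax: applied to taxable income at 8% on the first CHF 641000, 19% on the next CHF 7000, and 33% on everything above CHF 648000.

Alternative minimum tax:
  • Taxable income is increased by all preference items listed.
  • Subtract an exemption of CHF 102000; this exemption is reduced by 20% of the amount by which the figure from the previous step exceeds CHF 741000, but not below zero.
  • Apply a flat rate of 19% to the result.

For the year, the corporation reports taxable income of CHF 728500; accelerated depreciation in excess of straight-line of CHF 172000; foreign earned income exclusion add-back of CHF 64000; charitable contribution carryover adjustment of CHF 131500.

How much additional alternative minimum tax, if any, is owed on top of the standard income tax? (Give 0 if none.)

CHF 123175

Standard income tax:
  CHF 641000 × 8% = CHF 51280
  CHF 7000 × 19% = CHF 1330
  CHF 80500 × 33% = CHF 26565
  → CHF 79175

Alternative minimum tax:
  Adjusted income: CHF 728500 + CHF 172000 + CHF 64000 + CHF 131500 = CHF 1096000
  Exemption: CHF 102000 − 20% × (CHF 1096000 − CHF 741000) = CHF 102000 − CHF 71000 = CHF 31000
  Base: CHF 1096000 − CHF 31000 = CHF 1065000
  CHF 1065000 × 19% = CHF 202350

Excess of alternative minimum tax over standard income tax: CHF 202350 − CHF 79175 = CHF 123175.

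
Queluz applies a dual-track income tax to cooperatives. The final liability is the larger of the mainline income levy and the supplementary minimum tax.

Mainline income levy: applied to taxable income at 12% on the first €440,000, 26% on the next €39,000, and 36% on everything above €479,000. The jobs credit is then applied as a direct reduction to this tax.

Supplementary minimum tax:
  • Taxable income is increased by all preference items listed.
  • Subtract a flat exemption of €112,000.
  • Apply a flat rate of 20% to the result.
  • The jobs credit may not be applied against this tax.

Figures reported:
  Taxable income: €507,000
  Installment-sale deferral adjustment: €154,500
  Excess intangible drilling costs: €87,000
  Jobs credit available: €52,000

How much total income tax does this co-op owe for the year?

Supplementary minimum tax:
  Adjusted income: €507,000 + €154,500 + €87,000 = €748,500
  Less exemption €112,000 → base €636,500
  €636,500 × 20% = €127,300

Mainline income levy:
  €440,000 × 12% = €52,800
  €39,000 × 26% = €10,140
  €28,000 × 36% = €10,080
  → €73,020
  Less jobs credit €52,000 → €21,020

€127,300 > €21,020, so the supplementary minimum tax is the binding amount.

€127,300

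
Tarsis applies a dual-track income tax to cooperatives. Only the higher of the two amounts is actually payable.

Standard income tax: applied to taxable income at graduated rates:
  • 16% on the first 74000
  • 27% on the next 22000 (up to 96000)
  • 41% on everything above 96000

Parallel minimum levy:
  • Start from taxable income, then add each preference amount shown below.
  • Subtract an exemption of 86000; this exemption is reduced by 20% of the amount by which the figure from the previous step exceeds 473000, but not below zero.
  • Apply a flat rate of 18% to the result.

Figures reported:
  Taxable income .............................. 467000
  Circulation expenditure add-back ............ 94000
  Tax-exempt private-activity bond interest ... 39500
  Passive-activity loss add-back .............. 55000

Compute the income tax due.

Standard income tax:
  74000 × 16% = 11840
  22000 × 27% = 5940
  371000 × 41% = 152110
  → 169890

Parallel minimum levy:
  Adjusted income: 467000 + 94000 + 39500 + 55000 = 655500
  Exemption: 86000 − 20% × (655500 − 473000) = 86000 − 36500 = 49500
  Base: 655500 − 49500 = 606000
  606000 × 18% = 109080

169890 > 109080, so the standard income tax governs.

169890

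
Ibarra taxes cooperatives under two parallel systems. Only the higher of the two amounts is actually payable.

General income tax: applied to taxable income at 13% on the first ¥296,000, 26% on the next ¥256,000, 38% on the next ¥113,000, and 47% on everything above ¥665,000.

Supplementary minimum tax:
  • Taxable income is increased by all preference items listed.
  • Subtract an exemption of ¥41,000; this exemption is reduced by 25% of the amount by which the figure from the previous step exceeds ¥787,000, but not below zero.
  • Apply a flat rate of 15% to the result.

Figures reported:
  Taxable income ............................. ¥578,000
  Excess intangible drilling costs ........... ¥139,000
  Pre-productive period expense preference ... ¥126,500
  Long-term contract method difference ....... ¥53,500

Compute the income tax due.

General income tax:
  ¥296,000 × 13% = ¥38,480
  ¥256,000 × 26% = ¥66,560
  ¥26,000 × 38% = ¥9,880
  → ¥114,920

Supplementary minimum tax:
  Adjusted income: ¥578,000 + ¥139,000 + ¥126,500 + ¥53,500 = ¥897,000
  Exemption: ¥41,000 − 25% × (¥897,000 − ¥787,000) = ¥41,000 − ¥27,500 = ¥13,500
  Base: ¥897,000 − ¥13,500 = ¥883,500
  ¥883,500 × 15% = ¥132,525

¥132,525 > ¥114,920, so the supplementary minimum tax is the binding amount.

¥132,525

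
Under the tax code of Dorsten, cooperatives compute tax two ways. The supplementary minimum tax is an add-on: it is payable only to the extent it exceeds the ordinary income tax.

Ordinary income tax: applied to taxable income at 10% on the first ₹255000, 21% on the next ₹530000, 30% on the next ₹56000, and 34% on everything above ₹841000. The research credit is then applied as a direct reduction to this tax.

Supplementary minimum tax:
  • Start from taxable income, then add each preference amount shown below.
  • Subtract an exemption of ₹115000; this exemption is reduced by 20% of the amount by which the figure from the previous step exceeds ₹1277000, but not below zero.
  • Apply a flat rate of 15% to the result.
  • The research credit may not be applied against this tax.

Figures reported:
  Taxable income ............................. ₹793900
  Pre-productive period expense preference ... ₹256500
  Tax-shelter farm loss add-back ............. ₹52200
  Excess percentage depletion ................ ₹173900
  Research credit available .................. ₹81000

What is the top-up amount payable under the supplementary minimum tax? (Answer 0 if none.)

Ordinary income tax:
  ₹255000 × 10% = ₹25500
  ₹530000 × 21% = ₹111300
  ₹8900 × 30% = ₹2670
  → ₹139470
  Less research credit ₹81000 → ₹58470

Supplementary minimum tax:
  Adjusted income: ₹793900 + ₹256500 + ₹52200 + ₹173900 = ₹1276500
  Exemption: ₹1276500 ≤ ₹1277000, so full ₹115000 applies
  Base: ₹1276500 − ₹115000 = ₹1161500
  ₹1161500 × 15% = ₹174225

Excess of supplementary minimum tax over ordinary income tax: ₹174225 − ₹58470 = ₹115755.

₹115755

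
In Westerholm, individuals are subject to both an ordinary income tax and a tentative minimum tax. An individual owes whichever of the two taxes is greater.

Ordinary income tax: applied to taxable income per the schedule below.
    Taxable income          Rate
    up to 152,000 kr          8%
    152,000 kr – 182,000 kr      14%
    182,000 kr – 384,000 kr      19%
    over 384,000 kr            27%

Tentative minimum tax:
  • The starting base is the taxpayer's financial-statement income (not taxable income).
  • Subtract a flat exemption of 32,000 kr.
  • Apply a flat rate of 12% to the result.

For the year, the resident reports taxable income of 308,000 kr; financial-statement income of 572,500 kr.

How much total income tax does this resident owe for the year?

Ordinary income tax:
  152,000 kr × 8% = 12,160 kr
  30,000 kr × 14% = 4,200 kr
  126,000 kr × 19% = 23,940 kr
  → 40,300 kr

Tentative minimum tax:
  Base (financial-statement income): 572,500 kr
  Less exemption 32,000 kr → base 540,500 kr
  540,500 kr × 12% = 64,860 kr

64,860 kr > 40,300 kr, so the tentative minimum tax is the binding amount.

64,860 kr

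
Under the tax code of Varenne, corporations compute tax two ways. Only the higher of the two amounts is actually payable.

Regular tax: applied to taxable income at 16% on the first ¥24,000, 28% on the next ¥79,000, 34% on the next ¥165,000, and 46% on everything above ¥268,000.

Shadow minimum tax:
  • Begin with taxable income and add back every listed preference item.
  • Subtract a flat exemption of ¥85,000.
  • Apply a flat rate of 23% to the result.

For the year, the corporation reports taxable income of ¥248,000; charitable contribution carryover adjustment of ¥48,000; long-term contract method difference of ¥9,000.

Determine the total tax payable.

¥75,260

Regular tax:
  ¥24,000 × 16% = ¥3,840
  ¥79,000 × 28% = ¥22,120
  ¥145,000 × 34% = ¥49,300
  → ¥75,260

Shadow minimum tax:
  Adjusted income: ¥248,000 + ¥48,000 + ¥9,000 = ¥305,000
  Less exemption ¥85,000 → base ¥220,000
  ¥220,000 × 23% = ¥50,600

¥75,260 > ¥50,600, so the regular tax governs.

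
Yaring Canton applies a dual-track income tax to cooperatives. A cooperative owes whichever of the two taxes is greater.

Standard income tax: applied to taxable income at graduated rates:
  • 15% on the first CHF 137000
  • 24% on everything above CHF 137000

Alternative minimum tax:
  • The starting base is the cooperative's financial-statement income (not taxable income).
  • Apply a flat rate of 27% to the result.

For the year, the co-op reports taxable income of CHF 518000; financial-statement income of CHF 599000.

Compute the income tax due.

CHF 161730

Alternative minimum tax:
  Base (financial-statement income): CHF 599000
  CHF 599000 × 27% = CHF 161730

Standard income tax:
  CHF 137000 × 15% = CHF 20550
  CHF 381000 × 24% = CHF 91440
  → CHF 111990

CHF 161730 > CHF 111990, so the alternative minimum tax is the binding amount.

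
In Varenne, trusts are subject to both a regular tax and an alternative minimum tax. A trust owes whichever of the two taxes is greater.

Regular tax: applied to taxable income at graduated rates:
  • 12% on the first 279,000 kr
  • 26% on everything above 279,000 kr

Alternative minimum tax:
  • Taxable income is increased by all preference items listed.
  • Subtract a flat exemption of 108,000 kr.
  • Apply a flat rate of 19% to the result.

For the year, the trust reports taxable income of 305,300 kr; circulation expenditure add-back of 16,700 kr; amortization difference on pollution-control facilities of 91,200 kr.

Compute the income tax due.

Alternative minimum tax:
  Adjusted income: 305,300 kr + 16,700 kr + 91,200 kr = 413,200 kr
  Less exemption 108,000 kr → base 305,200 kr
  305,200 kr × 19% = 57,988 kr

Regular tax:
  279,000 kr × 12% = 33,480 kr
  26,300 kr × 26% = 6,838 kr
  → 40,318 kr

57,988 kr > 40,318 kr, so the alternative minimum tax is the binding amount.

57,988 kr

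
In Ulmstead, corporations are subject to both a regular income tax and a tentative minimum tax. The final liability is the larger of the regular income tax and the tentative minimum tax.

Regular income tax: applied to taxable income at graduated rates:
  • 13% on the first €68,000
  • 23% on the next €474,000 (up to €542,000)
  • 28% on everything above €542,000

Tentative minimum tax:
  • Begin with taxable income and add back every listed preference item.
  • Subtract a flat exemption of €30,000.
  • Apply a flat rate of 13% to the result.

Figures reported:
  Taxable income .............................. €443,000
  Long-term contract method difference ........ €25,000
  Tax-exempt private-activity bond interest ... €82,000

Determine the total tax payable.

€95,090

Tentative minimum tax:
  Adjusted income: €443,000 + €25,000 + €82,000 = €550,000
  Less exemption €30,000 → base €520,000
  €520,000 × 13% = €67,600

Regular income tax:
  €68,000 × 13% = €8,840
  €375,000 × 23% = €86,250
  → €95,090

€95,090 > €67,600, so the regular income tax governs.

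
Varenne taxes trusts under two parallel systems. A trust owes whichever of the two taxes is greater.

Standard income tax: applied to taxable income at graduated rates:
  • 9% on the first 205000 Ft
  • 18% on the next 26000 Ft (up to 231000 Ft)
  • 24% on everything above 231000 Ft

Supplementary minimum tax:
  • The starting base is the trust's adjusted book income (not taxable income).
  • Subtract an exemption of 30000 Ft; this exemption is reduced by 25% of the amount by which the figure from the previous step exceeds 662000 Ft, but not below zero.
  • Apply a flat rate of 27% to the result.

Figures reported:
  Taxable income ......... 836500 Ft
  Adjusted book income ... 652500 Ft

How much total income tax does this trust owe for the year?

168450 Ft

Supplementary minimum tax:
  Base (adjusted book income): 652500 Ft
  Exemption: 652500 Ft ≤ 662000 Ft, so full 30000 Ft applies
  Base: 652500 Ft − 30000 Ft = 622500 Ft
  622500 Ft × 27% = 168075 Ft

Standard income tax:
  205000 Ft × 9% = 18450 Ft
  26000 Ft × 18% = 4680 Ft
  605500 Ft × 24% = 145320 Ft
  → 168450 Ft

168450 Ft > 168075 Ft, so the standard income tax governs.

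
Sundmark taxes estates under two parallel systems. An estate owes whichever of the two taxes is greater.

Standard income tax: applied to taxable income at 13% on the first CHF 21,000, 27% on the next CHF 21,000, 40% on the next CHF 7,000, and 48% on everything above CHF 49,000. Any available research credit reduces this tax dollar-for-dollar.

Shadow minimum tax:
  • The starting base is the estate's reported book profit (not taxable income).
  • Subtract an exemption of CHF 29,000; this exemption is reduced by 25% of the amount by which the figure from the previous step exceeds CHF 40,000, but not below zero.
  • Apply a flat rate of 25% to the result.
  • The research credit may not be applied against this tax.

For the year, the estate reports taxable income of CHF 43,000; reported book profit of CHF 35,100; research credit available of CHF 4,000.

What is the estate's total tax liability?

Standard income tax:
  CHF 21,000 × 13% = CHF 2,730
  CHF 21,000 × 27% = CHF 5,670
  CHF 1,000 × 40% = CHF 400
  → CHF 8,800
  Less research credit CHF 4,000 → CHF 4,800

Shadow minimum tax:
  Base (reported book profit): CHF 35,100
  Exemption: CHF 35,100 ≤ CHF 40,000, so full CHF 29,000 applies
  Base: CHF 35,100 − CHF 29,000 = CHF 6,100
  CHF 6,100 × 25% = CHF 1,525

CHF 4,800 > CHF 1,525, so the standard income tax governs.

CHF 4,800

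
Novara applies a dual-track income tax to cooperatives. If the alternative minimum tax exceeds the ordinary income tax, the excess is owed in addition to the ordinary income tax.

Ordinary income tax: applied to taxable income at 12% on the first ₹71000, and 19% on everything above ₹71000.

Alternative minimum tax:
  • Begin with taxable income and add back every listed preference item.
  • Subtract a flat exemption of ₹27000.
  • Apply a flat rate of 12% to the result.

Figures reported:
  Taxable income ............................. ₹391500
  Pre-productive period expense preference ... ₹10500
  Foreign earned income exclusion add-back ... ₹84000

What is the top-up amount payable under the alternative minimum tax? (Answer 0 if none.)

₹0

Alternative minimum tax:
  Adjusted income: ₹391500 + ₹10500 + ₹84000 = ₹486000
  Less exemption ₹27000 → base ₹459000
  ₹459000 × 12% = ₹55080

Ordinary income tax:
  ₹71000 × 12% = ₹8520
  ₹320500 × 19% = ₹60895
  → ₹69415

₹55080 ≤ ₹69415, so no add-on is due.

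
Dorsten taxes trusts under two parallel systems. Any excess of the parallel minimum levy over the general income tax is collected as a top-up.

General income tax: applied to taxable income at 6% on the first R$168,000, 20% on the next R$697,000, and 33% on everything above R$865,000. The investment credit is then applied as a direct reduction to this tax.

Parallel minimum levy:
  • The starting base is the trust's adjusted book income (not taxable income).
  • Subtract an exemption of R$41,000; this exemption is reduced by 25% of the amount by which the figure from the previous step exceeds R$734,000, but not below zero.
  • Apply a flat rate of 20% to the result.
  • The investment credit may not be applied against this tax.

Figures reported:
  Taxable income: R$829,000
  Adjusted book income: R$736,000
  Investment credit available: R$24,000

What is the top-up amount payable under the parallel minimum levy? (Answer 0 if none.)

R$20,820

Parallel minimum levy:
  Base (adjusted book income): R$736,000
  Exemption: R$41,000 − 25% × (R$736,000 − R$734,000) = R$41,000 − R$500 = R$40,500
  Base: R$736,000 − R$40,500 = R$695,500
  R$695,500 × 20% = R$139,100

General income tax:
  R$168,000 × 6% = R$10,080
  R$661,000 × 20% = R$132,200
  → R$142,280
  Less investment credit R$24,000 → R$118,280

Excess of parallel minimum levy over general income tax: R$139,100 − R$118,280 = R$20,820.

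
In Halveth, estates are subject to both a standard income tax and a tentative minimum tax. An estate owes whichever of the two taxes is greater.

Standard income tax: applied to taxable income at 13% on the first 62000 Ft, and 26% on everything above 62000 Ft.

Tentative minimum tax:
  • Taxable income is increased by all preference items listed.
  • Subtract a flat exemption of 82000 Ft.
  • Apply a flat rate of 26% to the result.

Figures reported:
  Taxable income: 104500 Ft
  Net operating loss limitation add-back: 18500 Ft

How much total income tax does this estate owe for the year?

Tentative minimum tax:
  Adjusted income: 104500 Ft + 18500 Ft = 123000 Ft
  Less exemption 82000 Ft → base 41000 Ft
  41000 Ft × 26% = 10660 Ft

Standard income tax:
  62000 Ft × 13% = 8060 Ft
  42500 Ft × 26% = 11050 Ft
  → 19110 Ft

19110 Ft > 10660 Ft, so the standard income tax governs.

19110 Ft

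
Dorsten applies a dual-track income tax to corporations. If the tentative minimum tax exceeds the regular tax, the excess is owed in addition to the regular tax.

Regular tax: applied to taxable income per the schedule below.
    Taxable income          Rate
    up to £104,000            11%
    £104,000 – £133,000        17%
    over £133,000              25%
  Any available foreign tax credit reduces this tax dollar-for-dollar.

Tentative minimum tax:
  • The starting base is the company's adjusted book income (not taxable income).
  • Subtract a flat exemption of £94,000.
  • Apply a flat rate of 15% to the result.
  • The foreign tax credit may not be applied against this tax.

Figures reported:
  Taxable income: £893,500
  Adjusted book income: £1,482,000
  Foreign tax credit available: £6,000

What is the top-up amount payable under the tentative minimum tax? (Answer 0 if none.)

£7,705

Tentative minimum tax:
  Base (adjusted book income): £1,482,000
  Less exemption £94,000 → base £1,388,000
  £1,388,000 × 15% = £208,200

Regular tax:
  £104,000 × 11% = £11,440
  £29,000 × 17% = £4,930
  £760,500 × 25% = £190,125
  → £206,495
  Less foreign tax credit £6,000 → £200,495

Excess of tentative minimum tax over regular tax: £208,200 − £200,495 = £7,705.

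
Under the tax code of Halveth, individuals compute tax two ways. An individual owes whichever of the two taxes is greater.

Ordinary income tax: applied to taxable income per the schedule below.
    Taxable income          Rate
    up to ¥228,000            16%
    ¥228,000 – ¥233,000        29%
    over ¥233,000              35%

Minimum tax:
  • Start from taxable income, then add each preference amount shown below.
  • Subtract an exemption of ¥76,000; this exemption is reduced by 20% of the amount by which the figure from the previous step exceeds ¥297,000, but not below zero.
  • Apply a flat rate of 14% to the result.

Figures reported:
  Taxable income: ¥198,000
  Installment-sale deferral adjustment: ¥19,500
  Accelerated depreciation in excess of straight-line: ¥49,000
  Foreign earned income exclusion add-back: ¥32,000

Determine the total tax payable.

Ordinary income tax:
  ¥198,000 × 16% = ¥31,680

Minimum tax:
  Adjusted income: ¥198,000 + ¥19,500 + ¥49,000 + ¥32,000 = ¥298,500
  Exemption: ¥76,000 − 20% × (¥298,500 − ¥297,000) = ¥76,000 − ¥300 = ¥75,700
  Base: ¥298,500 − ¥75,700 = ¥222,800
  ¥222,800 × 14% = ¥31,192

¥31,680 > ¥31,192, so the ordinary income tax governs.

¥31,680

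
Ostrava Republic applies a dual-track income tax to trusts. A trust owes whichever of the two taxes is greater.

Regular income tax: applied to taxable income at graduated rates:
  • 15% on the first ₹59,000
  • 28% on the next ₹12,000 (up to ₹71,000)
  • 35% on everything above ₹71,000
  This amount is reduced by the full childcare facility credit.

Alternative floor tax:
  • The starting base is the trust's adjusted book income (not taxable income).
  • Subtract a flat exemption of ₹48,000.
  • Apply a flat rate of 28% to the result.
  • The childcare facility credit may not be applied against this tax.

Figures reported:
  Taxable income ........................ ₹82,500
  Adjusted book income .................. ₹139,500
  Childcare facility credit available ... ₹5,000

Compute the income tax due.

₹25,620

Regular income tax:
  ₹59,000 × 15% = ₹8,850
  ₹12,000 × 28% = ₹3,360
  ₹11,500 × 35% = ₹4,025
  → ₹16,235
  Less childcare facility credit ₹5,000 → ₹11,235

Alternative floor tax:
  Base (adjusted book income): ₹139,500
  Less exemption ₹48,000 → base ₹91,500
  ₹91,500 × 28% = ₹25,620

₹25,620 > ₹11,235, so the alternative floor tax is the binding amount.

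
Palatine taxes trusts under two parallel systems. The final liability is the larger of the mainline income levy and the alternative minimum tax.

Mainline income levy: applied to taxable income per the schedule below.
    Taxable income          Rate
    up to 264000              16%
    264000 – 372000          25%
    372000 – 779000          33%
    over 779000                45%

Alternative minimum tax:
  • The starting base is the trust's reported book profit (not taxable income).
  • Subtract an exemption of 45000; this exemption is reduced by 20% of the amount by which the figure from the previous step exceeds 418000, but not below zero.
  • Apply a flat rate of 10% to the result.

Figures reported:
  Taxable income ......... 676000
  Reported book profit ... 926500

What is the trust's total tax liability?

Alternative minimum tax:
  Base (reported book profit): 926500
  Exemption: 20% × (926500 − 418000) = 101700 ≥ 45000, so the exemption is fully phased out
  Base: 926500 − 0 = 926500
  926500 × 10% = 92650

Mainline income levy:
  264000 × 16% = 42240
  108000 × 25% = 27000
  304000 × 33% = 100320
  → 169560

169560 > 92650, so the mainline income levy governs.

169560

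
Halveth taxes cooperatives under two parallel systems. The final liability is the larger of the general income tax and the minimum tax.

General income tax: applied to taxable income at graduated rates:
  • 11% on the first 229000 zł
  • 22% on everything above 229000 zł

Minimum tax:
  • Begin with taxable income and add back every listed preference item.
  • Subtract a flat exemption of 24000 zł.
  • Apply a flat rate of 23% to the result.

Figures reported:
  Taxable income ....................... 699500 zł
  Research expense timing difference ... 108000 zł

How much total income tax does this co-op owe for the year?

180205 zł

General income tax:
  229000 zł × 11% = 25190 zł
  470500 zł × 22% = 103510 zł
  → 128700 zł

Minimum tax:
  Adjusted income: 699500 zł + 108000 zł = 807500 zł
  Less exemption 24000 zł → base 783500 zł
  783500 zł × 23% = 180205 zł

180205 zł > 128700 zł, so the minimum tax is the binding amount.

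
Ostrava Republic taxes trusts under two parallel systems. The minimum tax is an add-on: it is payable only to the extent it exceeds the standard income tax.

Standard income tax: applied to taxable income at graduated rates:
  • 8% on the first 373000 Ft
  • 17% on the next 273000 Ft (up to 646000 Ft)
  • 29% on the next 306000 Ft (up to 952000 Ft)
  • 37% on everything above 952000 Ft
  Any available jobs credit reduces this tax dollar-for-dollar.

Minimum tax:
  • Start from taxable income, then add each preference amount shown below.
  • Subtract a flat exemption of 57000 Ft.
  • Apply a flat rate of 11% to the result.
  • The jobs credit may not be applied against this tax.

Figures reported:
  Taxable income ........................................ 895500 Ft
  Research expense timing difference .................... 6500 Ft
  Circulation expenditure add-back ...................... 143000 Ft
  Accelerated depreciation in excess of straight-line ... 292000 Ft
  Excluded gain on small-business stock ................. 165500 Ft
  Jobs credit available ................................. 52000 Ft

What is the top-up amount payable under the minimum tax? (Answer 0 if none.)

62400 Ft

Minimum tax:
  Adjusted income: 895500 Ft + 6500 Ft + 143000 Ft + 292000 Ft + 165500 Ft = 1502500 Ft
  Less exemption 57000 Ft → base 1445500 Ft
  1445500 Ft × 11% = 159005 Ft

Standard income tax:
  373000 Ft × 8% = 29840 Ft
  273000 Ft × 17% = 46410 Ft
  249500 Ft × 29% = 72355 Ft
  → 148605 Ft
  Less jobs credit 52000 Ft → 96605 Ft

Excess of minimum tax over standard income tax: 159005 Ft − 96605 Ft = 62400 Ft.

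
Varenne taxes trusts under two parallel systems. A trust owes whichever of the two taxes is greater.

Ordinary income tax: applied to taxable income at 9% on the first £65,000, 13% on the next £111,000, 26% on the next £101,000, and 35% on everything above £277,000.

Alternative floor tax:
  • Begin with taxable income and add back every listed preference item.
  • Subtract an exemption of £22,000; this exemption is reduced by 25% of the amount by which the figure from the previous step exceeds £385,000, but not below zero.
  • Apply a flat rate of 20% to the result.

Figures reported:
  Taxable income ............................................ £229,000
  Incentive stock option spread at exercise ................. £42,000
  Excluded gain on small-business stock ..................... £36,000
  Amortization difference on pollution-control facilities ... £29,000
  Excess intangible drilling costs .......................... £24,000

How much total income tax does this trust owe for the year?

Ordinary income tax:
  £65,000 × 9% = £5,850
  £111,000 × 13% = £14,430
  £53,000 × 26% = £13,780
  → £34,060

Alternative floor tax:
  Adjusted income: £229,000 + £42,000 + £36,000 + £29,000 + £24,000 = £360,000
  Exemption: £360,000 ≤ £385,000, so full £22,000 applies
  Base: £360,000 − £22,000 = £338,000
  £338,000 × 20% = £67,600

£67,600 > £34,060, so the alternative floor tax is the binding amount.

£67,600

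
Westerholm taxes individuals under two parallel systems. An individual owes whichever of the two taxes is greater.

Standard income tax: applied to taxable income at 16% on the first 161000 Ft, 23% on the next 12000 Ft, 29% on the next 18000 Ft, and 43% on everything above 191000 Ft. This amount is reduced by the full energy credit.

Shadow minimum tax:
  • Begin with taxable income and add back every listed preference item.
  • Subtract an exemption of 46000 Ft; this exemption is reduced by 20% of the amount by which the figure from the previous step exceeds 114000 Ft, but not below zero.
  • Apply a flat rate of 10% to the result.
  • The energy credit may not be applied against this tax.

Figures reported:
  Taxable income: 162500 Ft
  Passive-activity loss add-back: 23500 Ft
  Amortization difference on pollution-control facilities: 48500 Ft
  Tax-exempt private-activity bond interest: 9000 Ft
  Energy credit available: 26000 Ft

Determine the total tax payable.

Standard income tax:
  161000 Ft × 16% = 25760 Ft
  1500 Ft × 23% = 345 Ft
  → 26105 Ft
  Less energy credit 26000 Ft → 105 Ft

Shadow minimum tax:
  Adjusted income: 162500 Ft + 23500 Ft + 48500 Ft + 9000 Ft = 243500 Ft
  Exemption: 46000 Ft − 20% × (243500 Ft − 114000 Ft) = 46000 Ft − 25900 Ft = 20100 Ft
  Base: 243500 Ft − 20100 Ft = 223400 Ft
  223400 Ft × 10% = 22340 Ft

22340 Ft > 105 Ft, so the shadow minimum tax is the binding amount.

22340 Ft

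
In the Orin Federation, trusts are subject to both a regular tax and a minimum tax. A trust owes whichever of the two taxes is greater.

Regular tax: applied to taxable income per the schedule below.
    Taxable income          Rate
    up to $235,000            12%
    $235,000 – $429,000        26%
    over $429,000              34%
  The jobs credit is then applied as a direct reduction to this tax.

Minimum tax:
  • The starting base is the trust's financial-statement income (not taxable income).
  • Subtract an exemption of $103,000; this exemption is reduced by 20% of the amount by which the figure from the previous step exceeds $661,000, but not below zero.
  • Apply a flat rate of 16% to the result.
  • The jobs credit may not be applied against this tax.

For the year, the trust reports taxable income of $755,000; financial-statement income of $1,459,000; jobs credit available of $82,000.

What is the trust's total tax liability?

Regular tax:
  $235,000 × 12% = $28,200
  $194,000 × 26% = $50,440
  $326,000 × 34% = $110,840
  → $189,480
  Less jobs credit $82,000 → $107,480

Minimum tax:
  Base (financial-statement income): $1,459,000
  Exemption: 20% × ($1,459,000 − $661,000) = $159,600 ≥ $103,000, so the exemption is fully phased out
  Base: $1,459,000 − $0 = $1,459,000
  $1,459,000 × 16% = $233,440

$233,440 > $107,480, so the minimum tax is the binding amount.

$233,440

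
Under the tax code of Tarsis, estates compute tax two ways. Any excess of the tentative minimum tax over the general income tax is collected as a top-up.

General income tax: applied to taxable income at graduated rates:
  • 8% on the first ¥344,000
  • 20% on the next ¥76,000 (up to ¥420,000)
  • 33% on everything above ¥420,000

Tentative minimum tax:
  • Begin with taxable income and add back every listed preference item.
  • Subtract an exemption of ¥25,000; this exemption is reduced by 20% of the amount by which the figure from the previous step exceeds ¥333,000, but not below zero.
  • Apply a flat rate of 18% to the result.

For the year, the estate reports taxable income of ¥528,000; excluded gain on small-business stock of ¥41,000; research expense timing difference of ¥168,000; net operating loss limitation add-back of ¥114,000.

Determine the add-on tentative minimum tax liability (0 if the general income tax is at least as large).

General income tax:
  ¥344,000 × 8% = ¥27,520
  ¥76,000 × 20% = ¥15,200
  ¥108,000 × 33% = ¥35,640
  → ¥78,360

Tentative minimum tax:
  Adjusted income: ¥528,000 + ¥41,000 + ¥168,000 + ¥114,000 = ¥851,000
  Exemption: 20% × (¥851,000 − ¥333,000) = ¥103,600 ≥ ¥25,000, so the exemption is fully phased out
  Base: ¥851,000 − ¥0 = ¥851,000
  ¥851,000 × 18% = ¥153,180

Excess of tentative minimum tax over general income tax: ¥153,180 − ¥78,360 = ¥74,820.

¥74,820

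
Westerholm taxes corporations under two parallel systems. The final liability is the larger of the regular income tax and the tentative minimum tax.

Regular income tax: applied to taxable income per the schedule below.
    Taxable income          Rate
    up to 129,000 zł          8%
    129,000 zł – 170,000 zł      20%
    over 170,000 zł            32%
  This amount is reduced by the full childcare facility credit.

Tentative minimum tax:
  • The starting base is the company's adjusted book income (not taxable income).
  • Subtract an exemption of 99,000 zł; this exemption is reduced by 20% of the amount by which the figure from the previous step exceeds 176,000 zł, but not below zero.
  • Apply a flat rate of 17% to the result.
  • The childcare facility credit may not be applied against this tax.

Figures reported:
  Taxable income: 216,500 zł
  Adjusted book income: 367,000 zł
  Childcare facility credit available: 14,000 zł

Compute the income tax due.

Regular income tax:
  129,000 zł × 8% = 10,320 zł
  41,000 zł × 20% = 8,200 zł
  46,500 zł × 32% = 14,880 zł
  → 33,400 zł
  Less childcare facility credit 14,000 zł → 19,400 zł

Tentative minimum tax:
  Base (adjusted book income): 367,000 zł
  Exemption: 99,000 zł − 20% × (367,000 zł − 176,000 zł) = 99,000 zł − 38,200 zł = 60,800 zł
  Base: 367,000 zł − 60,800 zł = 306,200 zł
  306,200 zł × 17% = 52,054 zł

52,054 zł > 19,400 zł, so the tentative minimum tax is the binding amount.

52,054 zł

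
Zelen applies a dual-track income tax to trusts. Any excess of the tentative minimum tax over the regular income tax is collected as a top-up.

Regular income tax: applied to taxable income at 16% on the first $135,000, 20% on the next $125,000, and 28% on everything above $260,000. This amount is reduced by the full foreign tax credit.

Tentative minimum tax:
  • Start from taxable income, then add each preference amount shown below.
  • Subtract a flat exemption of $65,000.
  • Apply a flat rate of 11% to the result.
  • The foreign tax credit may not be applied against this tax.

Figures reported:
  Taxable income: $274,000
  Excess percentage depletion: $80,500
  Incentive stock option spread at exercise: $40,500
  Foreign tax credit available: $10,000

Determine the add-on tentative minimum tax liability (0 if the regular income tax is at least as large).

Tentative minimum tax:
  Adjusted income: $274,000 + $80,500 + $40,500 = $395,000
  Less exemption $65,000 → base $330,000
  $330,000 × 11% = $36,300

Regular income tax:
  $135,000 × 16% = $21,600
  $125,000 × 20% = $25,000
  $14,000 × 28% = $3,920
  → $50,520
  Less foreign tax credit $10,000 → $40,520

$36,300 ≤ $40,520, so no add-on is due.

$0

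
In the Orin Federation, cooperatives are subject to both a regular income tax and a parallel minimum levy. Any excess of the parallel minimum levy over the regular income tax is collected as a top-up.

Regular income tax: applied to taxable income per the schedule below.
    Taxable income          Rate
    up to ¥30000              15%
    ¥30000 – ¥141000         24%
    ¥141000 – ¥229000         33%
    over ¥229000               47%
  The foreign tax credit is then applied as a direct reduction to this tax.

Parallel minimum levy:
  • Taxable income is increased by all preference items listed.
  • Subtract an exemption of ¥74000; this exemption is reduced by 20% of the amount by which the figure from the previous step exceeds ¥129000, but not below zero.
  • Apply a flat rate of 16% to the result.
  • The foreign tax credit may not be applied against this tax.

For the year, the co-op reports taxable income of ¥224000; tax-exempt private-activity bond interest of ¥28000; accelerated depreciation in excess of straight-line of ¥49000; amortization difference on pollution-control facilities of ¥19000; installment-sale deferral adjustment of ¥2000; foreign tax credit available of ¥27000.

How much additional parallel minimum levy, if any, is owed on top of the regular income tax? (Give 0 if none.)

¥14326

Regular income tax:
  ¥30000 × 15% = ¥4500
  ¥111000 × 24% = ¥26640
  ¥83000 × 33% = ¥27390
  → ¥58530
  Less foreign tax credit ¥27000 → ¥31530

Parallel minimum levy:
  Adjusted income: ¥224000 + ¥28000 + ¥49000 + ¥19000 + ¥2000 = ¥322000
  Exemption: ¥74000 − 20% × (¥322000 − ¥129000) = ¥74000 − ¥38600 = ¥35400
  Base: ¥322000 − ¥35400 = ¥286600
  ¥286600 × 16% = ¥45856

Excess of parallel minimum levy over regular income tax: ¥45856 − ¥31530 = ¥14326.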